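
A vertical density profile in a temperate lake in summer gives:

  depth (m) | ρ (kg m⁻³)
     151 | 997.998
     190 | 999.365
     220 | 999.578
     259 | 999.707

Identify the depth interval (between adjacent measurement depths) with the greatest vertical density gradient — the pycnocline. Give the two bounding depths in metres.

151–190 m

Compute the density gradient over each adjacent pair:
  151–190 m: Δρ/Δz = 1.367/39 = 0.035 kg m⁻⁴
  190–220 m: Δρ/Δz = 0.213/30 = 7.1 × 10⁻³ kg m⁻⁴
  220–259 m: Δρ/Δz = 0.129/39 = 3.3 × 10⁻³ kg m⁻⁴
The largest gradient is in the 151–190 m interval — the pycnocline.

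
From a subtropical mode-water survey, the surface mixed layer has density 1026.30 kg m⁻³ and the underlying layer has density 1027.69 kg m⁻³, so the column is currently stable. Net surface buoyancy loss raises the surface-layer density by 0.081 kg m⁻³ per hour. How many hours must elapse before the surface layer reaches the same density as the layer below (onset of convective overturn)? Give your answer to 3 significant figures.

Density deficit of the surface layer: 1027.69 − 1026.30 = 1.39 kg m⁻³.
Required change = 1.39 / 0.081 = 17.2 hours.

17.2 hours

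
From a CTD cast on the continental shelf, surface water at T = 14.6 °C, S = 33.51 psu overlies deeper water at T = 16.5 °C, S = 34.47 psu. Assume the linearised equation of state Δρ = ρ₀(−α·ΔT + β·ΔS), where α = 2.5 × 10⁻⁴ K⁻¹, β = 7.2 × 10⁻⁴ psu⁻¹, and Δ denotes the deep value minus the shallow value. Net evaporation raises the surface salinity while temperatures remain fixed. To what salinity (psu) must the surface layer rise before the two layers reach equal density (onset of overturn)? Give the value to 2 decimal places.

Neutral buoyancy requires −α(T_deep − T_surf) + β(S_deep − S_surf′) = 0.
S_surf′ = S_deep − (α/β)·ΔT = 34.47 − (2.5 × 10⁻⁴/7.2 × 10⁻⁴)·(+1.9) = 33.8103 psu.
Increase required: 33.8103 − 33.51 = 0.3003 psu.

33.81 psu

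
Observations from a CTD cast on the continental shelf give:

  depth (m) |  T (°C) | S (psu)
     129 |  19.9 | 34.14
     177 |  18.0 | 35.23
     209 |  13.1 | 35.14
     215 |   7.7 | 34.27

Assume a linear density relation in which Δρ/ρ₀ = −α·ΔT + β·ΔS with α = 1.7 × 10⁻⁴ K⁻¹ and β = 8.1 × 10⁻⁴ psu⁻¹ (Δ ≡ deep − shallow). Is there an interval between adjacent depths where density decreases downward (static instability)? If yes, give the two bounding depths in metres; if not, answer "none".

Evaluate Δρ/ρ₀ = −αΔT + βΔS across each adjacent pair:
  129–177 m: −αΔT+βΔS = −(1.7 × 10⁻⁴)(-1.9)+(8.1 × 10⁻⁴)(+1.09) = 1.2 × 10⁻³ → stable
  177–209 m: −αΔT+βΔS = −(1.7 × 10⁻⁴)(-4.9)+(8.1 × 10⁻⁴)(-0.09) = 7.6 × 10⁻⁴ → stable
  209–215 m: −αΔT+βΔS = −(1.7 × 10⁻⁴)(-5.4)+(8.1 × 10⁻⁴)(-0.87) = 2.1 × 10⁻⁴ → stable
Every interval has Δρ > 0: the column is stably stratified throughout.

none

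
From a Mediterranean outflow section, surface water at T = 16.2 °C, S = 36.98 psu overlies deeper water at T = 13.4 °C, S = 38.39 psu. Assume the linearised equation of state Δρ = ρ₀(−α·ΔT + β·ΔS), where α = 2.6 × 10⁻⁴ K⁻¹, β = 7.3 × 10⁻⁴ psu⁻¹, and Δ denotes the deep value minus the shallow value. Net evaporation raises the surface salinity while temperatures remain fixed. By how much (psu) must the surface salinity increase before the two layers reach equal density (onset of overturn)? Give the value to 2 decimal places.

Neutral buoyancy requires −α(T_deep − T_surf) + β(S_deep − S_surf′) = 0.
S_surf′ = S_deep − (α/β)·ΔT = 38.39 − (2.6 × 10⁻⁴/7.3 × 10⁻⁴)·(-2.8) = 39.3873 psu.
Increase required: 39.3873 − 36.98 = 2.4073 psu.

2.41 psu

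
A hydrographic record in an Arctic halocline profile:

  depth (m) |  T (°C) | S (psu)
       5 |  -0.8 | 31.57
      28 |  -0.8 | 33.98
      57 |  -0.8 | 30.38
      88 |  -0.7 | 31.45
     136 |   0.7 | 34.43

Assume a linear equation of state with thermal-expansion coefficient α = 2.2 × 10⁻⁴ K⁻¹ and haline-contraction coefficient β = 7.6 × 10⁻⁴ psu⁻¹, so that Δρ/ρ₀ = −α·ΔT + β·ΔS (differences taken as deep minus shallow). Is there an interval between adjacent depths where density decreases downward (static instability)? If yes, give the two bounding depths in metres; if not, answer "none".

Evaluate Δρ/ρ₀ = −αΔT + βΔS across each adjacent pair:
  5–28 m: −αΔT+βΔS = −(2.2 × 10⁻⁴)(+0.0)+(7.6 × 10⁻⁴)(+2.41) = 1.8 × 10⁻³ → stable
  28–57 m: −αΔT+βΔS = −(2.2 × 10⁻⁴)(+0.0)+(7.6 × 10⁻⁴)(-3.60) = -2.7 × 10⁻³ → UNSTABLE
  57–88 m: −αΔT+βΔS = −(2.2 × 10⁻⁴)(+0.1)+(7.6 × 10⁻⁴)(+1.07) = 7.9 × 10⁻⁴ → stable
  88–136 m: −αΔT+βΔS = −(2.2 × 10⁻⁴)(+1.4)+(7.6 × 10⁻⁴)(+2.98) = 2.0 × 10⁻³ → stable
The 28–57 m interval has Δρ < 0: lighter water underlies denser water.

28–57 m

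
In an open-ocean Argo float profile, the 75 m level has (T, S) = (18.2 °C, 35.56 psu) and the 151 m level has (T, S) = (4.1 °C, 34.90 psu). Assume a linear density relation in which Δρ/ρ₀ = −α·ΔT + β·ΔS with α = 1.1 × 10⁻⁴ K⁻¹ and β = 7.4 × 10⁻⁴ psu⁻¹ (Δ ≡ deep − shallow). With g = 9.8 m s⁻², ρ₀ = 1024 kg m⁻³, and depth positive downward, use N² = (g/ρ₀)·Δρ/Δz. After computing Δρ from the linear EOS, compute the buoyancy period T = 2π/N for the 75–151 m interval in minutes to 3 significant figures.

ΔT = -14.1 K, ΔS = -0.66 psu (deep − shallow).
Δρ/ρ₀ = −αΔT + βΔS = 1.551 × 10⁻³ − 4.884 × 10⁻⁴ = 1.0626 × 10⁻³, so Δρ ≈ 1.088 kg m⁻³.
N² = (g/ρ₀)·Δρ/Δz = g·(Δρ/ρ₀)/Δz = 9.8 × 1.0626 × 10⁻³ / 76 = 1.3702 × 10⁻⁴ s⁻².
N = √(1.3702 × 10⁻⁴) = 0.011706 rad s⁻¹ → T = 2π/N = 536.75 s = 8.9458 min ≈ 8.95 min.

8.95 min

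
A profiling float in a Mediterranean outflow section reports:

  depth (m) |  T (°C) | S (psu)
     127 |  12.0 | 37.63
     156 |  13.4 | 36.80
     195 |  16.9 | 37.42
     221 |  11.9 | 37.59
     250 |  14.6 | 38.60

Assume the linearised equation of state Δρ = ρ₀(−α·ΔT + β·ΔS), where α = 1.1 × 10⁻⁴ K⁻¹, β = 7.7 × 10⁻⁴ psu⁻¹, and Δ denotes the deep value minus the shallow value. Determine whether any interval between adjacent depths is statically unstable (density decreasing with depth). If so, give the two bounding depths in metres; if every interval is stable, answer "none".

Evaluate Δρ/ρ₀ = −αΔT + βΔS across each adjacent pair:
  127–156 m: −αΔT+βΔS = −(1.1 × 10⁻⁴)(+1.4)+(7.7 × 10⁻⁴)(-0.83) = -7.9 × 10⁻⁴ → UNSTABLE
  156–195 m: −αΔT+βΔS = −(1.1 × 10⁻⁴)(+3.5)+(7.7 × 10⁻⁴)(+0.62) = 9.2 × 10⁻⁵ → stable
  195–221 m: −αΔT+βΔS = −(1.1 × 10⁻⁴)(-5.0)+(7.7 × 10⁻⁴)(+0.17) = 6.8 × 10⁻⁴ → stable
  221–250 m: −αΔT+βΔS = −(1.1 × 10⁻⁴)(+2.7)+(7.7 × 10⁻⁴)(+1.01) = 4.8 × 10⁻⁴ → stable
The 127–156 m interval has Δρ < 0: lighter water underlies denser water.

127–156 m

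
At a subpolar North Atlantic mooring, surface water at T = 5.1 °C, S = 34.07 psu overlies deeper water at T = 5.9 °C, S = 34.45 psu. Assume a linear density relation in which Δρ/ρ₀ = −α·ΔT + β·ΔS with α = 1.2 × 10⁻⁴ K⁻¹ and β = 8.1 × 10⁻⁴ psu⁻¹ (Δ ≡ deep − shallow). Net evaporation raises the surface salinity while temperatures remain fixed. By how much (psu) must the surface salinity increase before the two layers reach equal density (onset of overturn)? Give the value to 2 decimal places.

0.26 psu

Neutral buoyancy requires −α(T_deep − T_surf) + β(S_deep − S_surf′) = 0.
S_surf′ = S_deep − (α/β)·ΔT = 34.45 − (1.2 × 10⁻⁴/8.1 × 10⁻⁴)·(+0.8) = 34.3315 psu.
Increase required: 34.3315 − 34.07 = 0.2615 psu.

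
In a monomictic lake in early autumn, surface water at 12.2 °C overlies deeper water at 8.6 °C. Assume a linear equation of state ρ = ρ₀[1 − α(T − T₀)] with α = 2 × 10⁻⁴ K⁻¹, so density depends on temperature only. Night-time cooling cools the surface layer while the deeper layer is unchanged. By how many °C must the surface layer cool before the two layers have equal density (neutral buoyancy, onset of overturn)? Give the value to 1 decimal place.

3.6 °C

With temperature the only control, equal density requires T_surf′ = T_deep.
T_surf′ = 8.6 °C.
Cooling required: 12.2 − 8.6 = 3.6 °C.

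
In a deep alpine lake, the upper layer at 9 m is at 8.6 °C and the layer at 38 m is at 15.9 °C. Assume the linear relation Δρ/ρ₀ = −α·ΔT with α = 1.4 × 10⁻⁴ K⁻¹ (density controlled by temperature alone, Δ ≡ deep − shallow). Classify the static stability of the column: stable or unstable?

ΔT = 15.9 − 8.6 = +7.3 K, so Δρ/ρ₀ = −αΔT = -1.022 × 10⁻³.
Δρ/ρ₀ < 0, so Δρ < 0: deeper water is lighter → statically unstable; the column would overturn.

unstable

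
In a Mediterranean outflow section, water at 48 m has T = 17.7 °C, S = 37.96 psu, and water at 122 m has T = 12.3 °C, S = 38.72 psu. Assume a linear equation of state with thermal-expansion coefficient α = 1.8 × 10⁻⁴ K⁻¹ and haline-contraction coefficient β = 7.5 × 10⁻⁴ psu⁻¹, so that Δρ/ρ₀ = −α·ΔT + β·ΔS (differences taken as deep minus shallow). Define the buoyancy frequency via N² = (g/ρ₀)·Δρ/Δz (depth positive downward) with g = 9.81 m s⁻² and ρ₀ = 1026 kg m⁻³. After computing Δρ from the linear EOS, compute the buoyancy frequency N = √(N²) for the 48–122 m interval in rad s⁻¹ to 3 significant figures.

ΔT = -5.4 K, ΔS = +0.76 psu (deep − shallow).
Δρ/ρ₀ = −αΔT + βΔS = 9.72 × 10⁻⁴ + 5.70 × 10⁻⁴ = 1.542 × 10⁻³, so Δρ ≈ 1.582 kg m⁻³.
N² = (g/ρ₀)·Δρ/Δz = g·(Δρ/ρ₀)/Δz = 9.81 × 1.542 × 10⁻³ / 74 = 2.0442 × 10⁻⁴ s⁻².
N = √(2.0442 × 10⁻⁴) = 0.014298 rad s⁻¹ ≈ 0.0143 rad s⁻¹.

0.0143 rad s⁻¹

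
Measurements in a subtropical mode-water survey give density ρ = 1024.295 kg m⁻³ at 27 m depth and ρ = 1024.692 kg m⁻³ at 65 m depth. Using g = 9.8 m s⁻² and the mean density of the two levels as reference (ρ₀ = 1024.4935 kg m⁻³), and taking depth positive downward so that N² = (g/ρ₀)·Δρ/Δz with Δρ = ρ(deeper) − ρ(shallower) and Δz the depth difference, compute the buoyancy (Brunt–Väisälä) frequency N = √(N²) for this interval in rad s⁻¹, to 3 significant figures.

0.0100 rad s⁻¹

Δρ = 1024.692 − 1024.295 = 0.397 kg m⁻³ over Δz = 65 − 27 = 38 m.
N² = (9.8/1024.4935) × (0.397/38) = 9.9936 × 10⁻⁵ s⁻².
N = √(9.9936 × 10⁻⁵) = 9.9968 × 10⁻³ rad s⁻¹ ≈ 0.0100 rad s⁻¹.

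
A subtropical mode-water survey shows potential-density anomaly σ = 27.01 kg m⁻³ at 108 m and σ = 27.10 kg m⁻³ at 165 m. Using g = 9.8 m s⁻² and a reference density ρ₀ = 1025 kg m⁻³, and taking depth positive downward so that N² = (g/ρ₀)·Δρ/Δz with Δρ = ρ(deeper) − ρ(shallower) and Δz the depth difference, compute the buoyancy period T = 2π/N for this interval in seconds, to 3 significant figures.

1.62 × 10³ s

Δρ = 1027.10 − 1027.01 = 0.09 kg m⁻³ over Δz = 165 − 108 = 57 m.
N² = (9.8/1025) × (0.09/57) = 1.5096 × 10⁻⁵ s⁻².
N = √(1.5096 × 10⁻⁵) = 3.8854 × 10⁻³ rad s⁻¹, so T = 2π/N = 1.6171 × 10³ s ≈ 1.62 × 10³ s.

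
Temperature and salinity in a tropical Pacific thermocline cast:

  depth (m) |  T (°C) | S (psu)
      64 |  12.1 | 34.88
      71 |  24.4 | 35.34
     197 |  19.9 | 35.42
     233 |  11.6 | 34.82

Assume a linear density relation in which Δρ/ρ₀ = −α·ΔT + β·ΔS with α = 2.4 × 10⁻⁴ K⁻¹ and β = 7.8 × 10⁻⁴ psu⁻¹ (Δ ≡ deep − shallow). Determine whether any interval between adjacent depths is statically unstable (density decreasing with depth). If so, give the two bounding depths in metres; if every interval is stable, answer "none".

64–71 m

Evaluate Δρ/ρ₀ = −αΔT + βΔS across each adjacent pair:
  64–71 m: −αΔT+βΔS = −(2.4 × 10⁻⁴)(+12.3)+(7.8 × 10⁻⁴)(+0.46) = -2.6 × 10⁻³ → UNSTABLE
  71–197 m: −αΔT+βΔS = −(2.4 × 10⁻⁴)(-4.5)+(7.8 × 10⁻⁴)(+0.08) = 1.1 × 10⁻³ → stable
  197–233 m: −αΔT+βΔS = −(2.4 × 10⁻⁴)(-8.3)+(7.8 × 10⁻⁴)(-0.60) = 1.5 × 10⁻³ → stable
The 64–71 m interval has Δρ < 0: lighter water underlies denser water.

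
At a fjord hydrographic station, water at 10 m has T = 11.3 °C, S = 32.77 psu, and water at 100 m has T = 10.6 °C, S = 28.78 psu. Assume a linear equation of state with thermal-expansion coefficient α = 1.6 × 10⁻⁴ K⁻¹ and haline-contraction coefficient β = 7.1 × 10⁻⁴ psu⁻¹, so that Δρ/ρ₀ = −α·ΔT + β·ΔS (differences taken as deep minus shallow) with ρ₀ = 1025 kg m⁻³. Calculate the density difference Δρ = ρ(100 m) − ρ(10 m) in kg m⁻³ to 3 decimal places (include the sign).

ΔT = -0.7 K, ΔS = -3.99 psu (deep − shallow).
Δρ/ρ₀ = −(1.6 × 10⁻⁴)(-0.7) + (7.1 × 10⁻⁴)(-3.99) = -2.7209 × 10⁻³.
Δρ = 1025 × (-2.7209 × 10⁻³) = -2.789 kg m⁻³.
Negative Δρ: lighter below, statically unstable.

-2.789 kg m⁻³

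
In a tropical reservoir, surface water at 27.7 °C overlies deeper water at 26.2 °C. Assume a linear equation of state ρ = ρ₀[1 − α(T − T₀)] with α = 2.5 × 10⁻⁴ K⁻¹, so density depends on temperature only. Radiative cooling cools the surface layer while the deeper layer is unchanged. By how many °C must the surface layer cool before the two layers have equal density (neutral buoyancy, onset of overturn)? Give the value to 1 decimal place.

1.5 °C

With temperature the only control, equal density requires T_surf′ = T_deep.
T_surf′ = 26.2 °C.
Cooling required: 27.7 − 26.2 = 1.5 °C.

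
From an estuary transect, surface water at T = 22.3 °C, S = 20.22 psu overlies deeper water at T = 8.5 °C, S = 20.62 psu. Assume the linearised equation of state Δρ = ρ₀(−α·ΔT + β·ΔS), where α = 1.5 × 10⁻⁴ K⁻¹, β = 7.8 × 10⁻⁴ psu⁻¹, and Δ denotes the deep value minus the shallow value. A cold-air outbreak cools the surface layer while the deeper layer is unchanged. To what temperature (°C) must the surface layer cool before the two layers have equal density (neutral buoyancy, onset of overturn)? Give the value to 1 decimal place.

6.4 °C

Neutral buoyancy requires Δρ = 0, i.e. −α(T_deep − T_surf′) + β(S_deep − S_surf) = 0.
T_surf′ = T_deep − (β/α)·ΔS = 8.5 − (7.8 × 10⁻⁴/1.5 × 10⁻⁴)·(+0.40) = 6.420 °C.
Cooling required: 22.3 − (6.420) = 15.880 °C.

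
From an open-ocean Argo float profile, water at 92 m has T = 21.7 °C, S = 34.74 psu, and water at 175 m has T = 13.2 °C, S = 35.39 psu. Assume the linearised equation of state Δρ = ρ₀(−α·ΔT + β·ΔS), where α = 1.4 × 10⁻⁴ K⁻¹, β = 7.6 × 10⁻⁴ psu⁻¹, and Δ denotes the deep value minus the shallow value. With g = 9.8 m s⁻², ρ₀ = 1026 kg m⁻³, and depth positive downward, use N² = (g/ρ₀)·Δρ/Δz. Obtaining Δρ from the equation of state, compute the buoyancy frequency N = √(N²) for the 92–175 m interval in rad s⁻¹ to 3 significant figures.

0.0141 rad s⁻¹

ΔT = -8.5 K, ΔS = +0.65 psu (deep − shallow).
Δρ/ρ₀ = −αΔT + βΔS = 1.19 × 10⁻³ + 4.94 × 10⁻⁴ = 1.684 × 10⁻³, so Δρ ≈ 1.728 kg m⁻³.
N² = (g/ρ₀)·Δρ/Δz = g·(Δρ/ρ₀)/Δz = 9.8 × 1.684 × 10⁻³ / 83 = 1.9883 × 10⁻⁴ s⁻².
N = √(1.9883 × 10⁻⁴) = 0.014101 rad s⁻¹ ≈ 0.0141 rad s⁻¹.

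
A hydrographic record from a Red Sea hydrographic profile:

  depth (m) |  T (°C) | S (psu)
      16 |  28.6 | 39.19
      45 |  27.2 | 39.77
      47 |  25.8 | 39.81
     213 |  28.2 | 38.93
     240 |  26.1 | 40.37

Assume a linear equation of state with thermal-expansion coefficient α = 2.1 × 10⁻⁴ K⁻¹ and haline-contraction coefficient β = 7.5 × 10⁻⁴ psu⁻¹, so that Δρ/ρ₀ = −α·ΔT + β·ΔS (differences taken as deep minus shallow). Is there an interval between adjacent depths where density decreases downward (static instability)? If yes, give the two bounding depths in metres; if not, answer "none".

47–213 m

Evaluate Δρ/ρ₀ = −αΔT + βΔS across each adjacent pair:
  16–45 m: −αΔT+βΔS = −(2.1 × 10⁻⁴)(-1.4)+(7.5 × 10⁻⁴)(+0.58) = 7.3 × 10⁻⁴ → stable
  45–47 m: −αΔT+βΔS = −(2.1 × 10⁻⁴)(-1.4)+(7.5 × 10⁻⁴)(+0.04) = 3.2 × 10⁻⁴ → stable
  47–213 m: −αΔT+βΔS = −(2.1 × 10⁻⁴)(+2.4)+(7.5 × 10⁻⁴)(-0.88) = -1.2 × 10⁻³ → UNSTABLE
  213–240 m: −αΔT+βΔS = −(2.1 × 10⁻⁴)(-2.1)+(7.5 × 10⁻⁴)(+1.44) = 1.5 × 10⁻³ → stable
The 47–213 m interval has Δρ < 0: lighter water underlies denser water.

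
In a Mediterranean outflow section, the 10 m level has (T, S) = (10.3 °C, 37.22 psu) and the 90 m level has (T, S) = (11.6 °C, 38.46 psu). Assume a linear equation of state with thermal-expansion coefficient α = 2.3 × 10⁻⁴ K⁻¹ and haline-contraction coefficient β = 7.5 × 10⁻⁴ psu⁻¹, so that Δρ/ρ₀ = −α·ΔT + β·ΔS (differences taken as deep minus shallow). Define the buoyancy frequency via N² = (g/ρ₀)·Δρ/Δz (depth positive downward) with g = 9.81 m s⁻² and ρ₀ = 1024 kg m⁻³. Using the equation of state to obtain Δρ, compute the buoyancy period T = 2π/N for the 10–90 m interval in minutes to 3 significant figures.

ΔT = +1.3 K, ΔS = +1.24 psu (deep − shallow).
Δρ/ρ₀ = −αΔT + βΔS = -2.99 × 10⁻⁴ + 9.30 × 10⁻⁴ = 6.31 × 10⁻⁴, so Δρ ≈ 0.6461 kg m⁻³.
N² = (g/ρ₀)·Δρ/Δz = g·(Δρ/ρ₀)/Δz = 9.81 × 6.31 × 10⁻⁴ / 80 = 7.7376 × 10⁻⁵ s⁻².
N = √(7.7376 × 10⁻⁵) = 8.7964 × 10⁻³ rad s⁻¹ → T = 2π/N = 714.29 s = 11.905 min ≈ 11.9 min.

11.9 min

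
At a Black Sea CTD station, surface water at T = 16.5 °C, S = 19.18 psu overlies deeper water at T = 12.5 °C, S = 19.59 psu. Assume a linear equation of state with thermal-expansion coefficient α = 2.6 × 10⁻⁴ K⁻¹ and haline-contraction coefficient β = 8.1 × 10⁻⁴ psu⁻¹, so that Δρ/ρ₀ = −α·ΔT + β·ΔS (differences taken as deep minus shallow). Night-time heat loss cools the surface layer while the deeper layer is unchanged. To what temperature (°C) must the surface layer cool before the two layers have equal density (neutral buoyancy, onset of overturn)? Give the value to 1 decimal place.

11.2 °C

Neutral buoyancy requires Δρ = 0, i.e. −α(T_deep − T_surf′) + β(S_deep − S_surf) = 0.
T_surf′ = T_deep − (β/α)·ΔS = 12.5 − (8.1 × 10⁻⁴/2.6 × 10⁻⁴)·(+0.41) = 11.223 °C.
Cooling required: 16.5 − (11.223) = 5.277 °C.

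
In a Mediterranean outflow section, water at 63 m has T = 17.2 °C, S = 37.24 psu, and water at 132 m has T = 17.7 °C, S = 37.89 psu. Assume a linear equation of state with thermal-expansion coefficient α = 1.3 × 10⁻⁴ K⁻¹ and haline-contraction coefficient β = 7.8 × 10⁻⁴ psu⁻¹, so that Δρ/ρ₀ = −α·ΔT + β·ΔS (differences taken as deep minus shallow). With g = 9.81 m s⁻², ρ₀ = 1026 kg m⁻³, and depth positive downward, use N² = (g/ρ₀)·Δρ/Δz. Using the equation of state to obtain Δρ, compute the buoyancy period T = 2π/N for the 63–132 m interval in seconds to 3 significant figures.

793 s

ΔT = +0.5 K, ΔS = +0.65 psu (deep − shallow).
Δρ/ρ₀ = −αΔT + βΔS = -6.50 × 10⁻⁵ + 5.07 × 10⁻⁴ = 4.42 × 10⁻⁴, so Δρ ≈ 0.4535 kg m⁻³.
N² = (g/ρ₀)·Δρ/Δz = g·(Δρ/ρ₀)/Δz = 9.81 × 4.42 × 10⁻⁴ / 69 = 6.2841 × 10⁻⁵ s⁻².
N = √(6.2841 × 10⁻⁵) = 7.9272 × 10⁻³ rad s⁻¹ → T = 2π/N = 792.61 s ≈ 793 s.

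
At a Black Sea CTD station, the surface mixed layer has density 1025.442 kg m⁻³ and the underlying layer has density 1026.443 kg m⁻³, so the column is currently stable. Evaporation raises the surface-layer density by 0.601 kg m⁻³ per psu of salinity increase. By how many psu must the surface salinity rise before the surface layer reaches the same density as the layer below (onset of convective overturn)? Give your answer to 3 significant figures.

Density deficit of the surface layer: 1026.443 − 1025.442 = 1.001 kg m⁻³.
Required change = 1.001 / 0.601 = 1.67 psu.

1.67 psu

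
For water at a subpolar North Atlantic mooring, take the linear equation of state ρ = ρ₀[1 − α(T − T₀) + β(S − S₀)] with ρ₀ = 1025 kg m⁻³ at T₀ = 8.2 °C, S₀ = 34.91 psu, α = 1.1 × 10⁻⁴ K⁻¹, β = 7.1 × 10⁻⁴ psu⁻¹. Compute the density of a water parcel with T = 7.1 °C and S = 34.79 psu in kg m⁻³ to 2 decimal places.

T − T₀ = -1.1 K, S − S₀ = -0.12 psu.
Bracket = 1 − α·(-1.1) + β·(-0.12) = 1 + (3.58 × 10⁻⁵) = 1.0000358.
ρ = 1025 × 1.0000358 = 1025.04 kg m⁻³.

1025.04 kg m⁻³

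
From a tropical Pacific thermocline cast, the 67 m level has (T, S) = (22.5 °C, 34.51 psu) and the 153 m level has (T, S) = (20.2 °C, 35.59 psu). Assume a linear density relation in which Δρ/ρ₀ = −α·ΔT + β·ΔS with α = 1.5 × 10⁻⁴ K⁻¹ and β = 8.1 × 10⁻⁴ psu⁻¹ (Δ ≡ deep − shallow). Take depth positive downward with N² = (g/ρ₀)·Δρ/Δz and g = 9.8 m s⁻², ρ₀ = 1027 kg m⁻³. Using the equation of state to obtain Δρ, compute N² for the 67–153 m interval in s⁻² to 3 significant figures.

ΔT = -2.3 K, ΔS = +1.08 psu (deep − shallow).
Δρ/ρ₀ = −αΔT + βΔS = 3.45 × 10⁻⁴ + 8.748 × 10⁻⁴ = 1.2198 × 10⁻³, so Δρ ≈ 1.253 kg m⁻³.
N² = (g/ρ₀)·Δρ/Δz = g·(Δρ/ρ₀)/Δz = 9.8 × 1.2198 × 10⁻³ / 86 = 1.3900 × 10⁻⁴ s⁻² ≈ 1.39 × 10⁻⁴ s⁻².

1.39 × 10⁻⁴ s⁻²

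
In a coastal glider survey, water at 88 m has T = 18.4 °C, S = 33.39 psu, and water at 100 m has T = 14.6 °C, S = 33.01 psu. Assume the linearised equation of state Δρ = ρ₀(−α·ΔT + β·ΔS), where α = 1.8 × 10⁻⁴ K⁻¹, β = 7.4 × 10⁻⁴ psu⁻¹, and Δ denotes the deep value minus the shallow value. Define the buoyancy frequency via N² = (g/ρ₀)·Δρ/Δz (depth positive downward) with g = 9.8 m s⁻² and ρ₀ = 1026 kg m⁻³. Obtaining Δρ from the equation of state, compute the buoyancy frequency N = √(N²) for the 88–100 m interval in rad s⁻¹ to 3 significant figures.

ΔT = -3.8 K, ΔS = -0.38 psu (deep − shallow).
Δρ/ρ₀ = −αΔT + βΔS = 6.84 × 10⁻⁴ − 2.812 × 10⁻⁴ = 4.028 × 10⁻⁴, so Δρ ≈ 0.4133 kg m⁻³.
N² = (g/ρ₀)·Δρ/Δz = g·(Δρ/ρ₀)/Δz = 9.8 × 4.028 × 10⁻⁴ / 12 = 3.2895 × 10⁻⁴ s⁻².
N = √(3.2895 × 10⁻⁴) = 0.018137 rad s⁻¹ ≈ 0.0181 rad s⁻¹.

0.0181 rad s⁻¹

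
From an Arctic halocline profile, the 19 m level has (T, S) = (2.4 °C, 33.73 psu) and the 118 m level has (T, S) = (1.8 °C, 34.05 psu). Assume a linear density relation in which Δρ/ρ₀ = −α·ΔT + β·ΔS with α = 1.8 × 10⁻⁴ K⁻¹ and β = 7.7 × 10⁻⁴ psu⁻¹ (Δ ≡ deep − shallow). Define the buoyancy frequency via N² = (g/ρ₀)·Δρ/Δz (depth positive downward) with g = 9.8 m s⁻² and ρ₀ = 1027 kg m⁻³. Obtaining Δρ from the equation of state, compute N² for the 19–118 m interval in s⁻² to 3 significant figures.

3.51 × 10⁻⁵ s⁻²

ΔT = -0.6 K, ΔS = +0.32 psu (deep − shallow).
Δρ/ρ₀ = −αΔT + βΔS = 1.08 × 10⁻⁴ + 2.464 × 10⁻⁴ = 3.544 × 10⁻⁴, so Δρ ≈ 0.3640 kg m⁻³.
N² = (g/ρ₀)·Δρ/Δz = g·(Δρ/ρ₀)/Δz = 9.8 × 3.544 × 10⁻⁴ / 99 = 3.5082 × 10⁻⁵ s⁻² ≈ 3.51 × 10⁻⁵ s⁻².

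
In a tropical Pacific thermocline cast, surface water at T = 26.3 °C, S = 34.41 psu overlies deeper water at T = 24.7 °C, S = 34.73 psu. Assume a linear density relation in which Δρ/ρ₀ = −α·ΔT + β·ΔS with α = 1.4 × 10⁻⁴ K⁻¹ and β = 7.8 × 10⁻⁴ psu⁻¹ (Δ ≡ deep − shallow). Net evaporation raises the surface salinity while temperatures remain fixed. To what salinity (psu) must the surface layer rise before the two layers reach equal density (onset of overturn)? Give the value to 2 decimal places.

Neutral buoyancy requires −α(T_deep − T_surf) + β(S_deep − S_surf′) = 0.
S_surf′ = S_deep − (α/β)·ΔT = 34.73 − (1.4 × 10⁻⁴/7.8 × 10⁻⁴)·(-1.6) = 35.0172 psu.
Increase required: 35.0172 − 34.41 = 0.6072 psu.

35.02 psu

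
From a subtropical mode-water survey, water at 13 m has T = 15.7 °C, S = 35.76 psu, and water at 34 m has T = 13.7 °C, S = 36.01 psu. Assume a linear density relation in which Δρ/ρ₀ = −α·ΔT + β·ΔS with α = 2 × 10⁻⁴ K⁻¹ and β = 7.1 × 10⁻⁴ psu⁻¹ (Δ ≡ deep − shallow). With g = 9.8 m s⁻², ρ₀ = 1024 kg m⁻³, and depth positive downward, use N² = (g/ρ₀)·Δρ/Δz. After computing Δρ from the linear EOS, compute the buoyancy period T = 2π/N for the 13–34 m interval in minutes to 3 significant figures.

ΔT = -2.0 K, ΔS = +0.25 psu (deep − shallow).
Δρ/ρ₀ = −αΔT + βΔS = 4.00 × 10⁻⁴ + 1.775 × 10⁻⁴ = 5.775 × 10⁻⁴, so Δρ ≈ 0.5914 kg m⁻³.
N² = (g/ρ₀)·Δρ/Δz = g·(Δρ/ρ₀)/Δz = 9.8 × 5.775 × 10⁻⁴ / 21 = 2.6950 × 10⁻⁴ s⁻².
N = √(2.6950 × 10⁻⁴) = 0.016416 rad s⁻¹ → T = 2π/N = 382.75 s = 6.3792 min ≈ 6.38 min.

6.38 min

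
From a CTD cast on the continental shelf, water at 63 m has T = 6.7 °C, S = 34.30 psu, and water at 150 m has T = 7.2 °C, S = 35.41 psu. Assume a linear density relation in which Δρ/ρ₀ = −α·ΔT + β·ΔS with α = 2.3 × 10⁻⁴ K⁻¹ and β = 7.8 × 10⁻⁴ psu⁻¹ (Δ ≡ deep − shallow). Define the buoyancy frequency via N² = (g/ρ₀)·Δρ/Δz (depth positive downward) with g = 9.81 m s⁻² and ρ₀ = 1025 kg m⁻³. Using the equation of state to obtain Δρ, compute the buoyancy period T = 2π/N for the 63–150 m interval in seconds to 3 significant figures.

683 s

ΔT = +0.5 K, ΔS = +1.11 psu (deep − shallow).
Δρ/ρ₀ = −αΔT + βΔS = -1.15 × 10⁻⁴ + 8.658 × 10⁻⁴ = 7.508 × 10⁻⁴, so Δρ ≈ 0.7696 kg m⁻³.
N² = (g/ρ₀)·Δρ/Δz = g·(Δρ/ρ₀)/Δz = 9.81 × 7.508 × 10⁻⁴ / 87 = 8.4659 × 10⁻⁵ s⁻².
N = √(8.4659 × 10⁻⁵) = 9.2010 × 10⁻³ rad s⁻¹ → T = 2π/N = 682.88 s ≈ 683 s.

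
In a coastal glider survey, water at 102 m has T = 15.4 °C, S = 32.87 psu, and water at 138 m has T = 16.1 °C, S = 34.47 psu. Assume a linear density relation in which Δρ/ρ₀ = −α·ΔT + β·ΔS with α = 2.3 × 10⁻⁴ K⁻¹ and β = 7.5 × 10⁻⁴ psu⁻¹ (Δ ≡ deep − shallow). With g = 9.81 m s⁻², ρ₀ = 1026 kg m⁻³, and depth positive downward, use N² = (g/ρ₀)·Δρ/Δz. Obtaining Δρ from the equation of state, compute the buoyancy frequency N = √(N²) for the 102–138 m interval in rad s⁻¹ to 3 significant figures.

0.0168 rad s⁻¹

ΔT = +0.7 K, ΔS = +1.60 psu (deep − shallow).
Δρ/ρ₀ = −αΔT + βΔS = -1.61 × 10⁻⁴ + 1.20 × 10⁻³ = 1.039 × 10⁻³, so Δρ ≈ 1.066 kg m⁻³.
N² = (g/ρ₀)·Δρ/Δz = g·(Δρ/ρ₀)/Δz = 9.81 × 1.039 × 10⁻³ / 36 = 2.8313 × 10⁻⁴ s⁻².
N = √(2.8313 × 10⁻⁴) = 0.016826 rad s⁻¹ ≈ 0.0168 rad s⁻¹.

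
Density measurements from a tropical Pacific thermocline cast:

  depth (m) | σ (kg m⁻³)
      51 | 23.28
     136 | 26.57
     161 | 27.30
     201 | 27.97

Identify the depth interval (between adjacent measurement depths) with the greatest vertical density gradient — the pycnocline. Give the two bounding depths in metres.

Compute the density gradient over each adjacent pair:
  51–136 m: Δρ/Δz = 3.29/85 = 0.039 kg m⁻⁴
  136–161 m: Δρ/Δz = 0.73/25 = 0.029 kg m⁻⁴
  161–201 m: Δρ/Δz = 0.67/40 = 0.017 kg m⁻⁴
The largest gradient is in the 51–136 m interval — the pycnocline.

51–136 m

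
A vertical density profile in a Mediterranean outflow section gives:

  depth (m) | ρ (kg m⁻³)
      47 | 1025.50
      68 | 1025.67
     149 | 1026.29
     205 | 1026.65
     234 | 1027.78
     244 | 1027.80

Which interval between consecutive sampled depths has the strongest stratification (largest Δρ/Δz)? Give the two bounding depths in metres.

205–234 m

Compute the density gradient over each adjacent pair:
  47–68 m: Δρ/Δz = 0.17/21 = 8.1 × 10⁻³ kg m⁻⁴
  68–149 m: Δρ/Δz = 0.62/81 = 7.7 × 10⁻³ kg m⁻⁴
  149–205 m: Δρ/Δz = 0.36/56 = 6.4 × 10⁻³ kg m⁻⁴
  205–234 m: Δρ/Δz = 1.13/29 = 0.039 kg m⁻⁴
  234–244 m: Δρ/Δz = 0.02/10 = 2.0 × 10⁻³ kg m⁻⁴
The largest gradient is in the 205–234 m interval — the pycnocline.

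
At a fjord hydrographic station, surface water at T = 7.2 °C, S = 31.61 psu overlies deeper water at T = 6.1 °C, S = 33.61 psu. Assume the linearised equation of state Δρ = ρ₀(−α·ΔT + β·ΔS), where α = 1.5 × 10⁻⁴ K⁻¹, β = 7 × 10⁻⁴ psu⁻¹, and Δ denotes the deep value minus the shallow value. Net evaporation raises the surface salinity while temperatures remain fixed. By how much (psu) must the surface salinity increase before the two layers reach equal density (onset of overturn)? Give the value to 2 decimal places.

Neutral buoyancy requires −α(T_deep − T_surf) + β(S_deep − S_surf′) = 0.
S_surf′ = S_deep − (α/β)·ΔT = 33.61 − (1.5 × 10⁻⁴/7 × 10⁻⁴)·(-1.1) = 33.8457 psu.
Increase required: 33.8457 − 31.61 = 2.2357 psu.

2.24 psu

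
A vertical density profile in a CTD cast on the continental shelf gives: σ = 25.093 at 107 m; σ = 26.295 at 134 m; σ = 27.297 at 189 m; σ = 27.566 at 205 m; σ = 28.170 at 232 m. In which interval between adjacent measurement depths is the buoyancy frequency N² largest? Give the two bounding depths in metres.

107–134 m

Compute the density gradient over each adjacent pair:
  107–134 m: Δρ/Δz = 1.202/27 = 0.045 kg m⁻⁴
  134–189 m: Δρ/Δz = 1.002/55 = 0.018 kg m⁻⁴
  189–205 m: Δρ/Δz = 0.269/16 = 0.017 kg m⁻⁴
  205–232 m: Δρ/Δz = 0.604/27 = 0.022 kg m⁻⁴
The largest gradient is in the 107–134 m interval — the pycnocline.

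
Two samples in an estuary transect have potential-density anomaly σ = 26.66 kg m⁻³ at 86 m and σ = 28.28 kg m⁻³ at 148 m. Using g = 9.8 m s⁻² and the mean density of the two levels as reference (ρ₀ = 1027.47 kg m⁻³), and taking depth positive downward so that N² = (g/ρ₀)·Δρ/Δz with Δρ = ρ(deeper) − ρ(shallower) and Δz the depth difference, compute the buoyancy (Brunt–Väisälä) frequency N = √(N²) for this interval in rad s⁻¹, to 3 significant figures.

Δρ = 1028.28 − 1026.66 = 1.62 kg m⁻³ over Δz = 148 − 86 = 62 m.
N² = (9.8/1027.47) × (1.62/62) = 2.4922 × 10⁻⁴ s⁻².
N = √(2.4922 × 10⁻⁴) = 0.015787 rad s⁻¹ ≈ 0.0158 rad s⁻¹.
N² > 0, so the interval is statically stable.

0.0158 rad s⁻¹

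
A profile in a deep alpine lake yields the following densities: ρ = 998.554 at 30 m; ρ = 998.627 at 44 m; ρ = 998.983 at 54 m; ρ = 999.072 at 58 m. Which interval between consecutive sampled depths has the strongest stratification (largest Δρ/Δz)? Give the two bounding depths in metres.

44–54 m

Compute the density gradient over each adjacent pair:
  30–44 m: Δρ/Δz = 0.073/14 = 5.2 × 10⁻³ kg m⁻⁴
  44–54 m: Δρ/Δz = 0.356/10 = 0.036 kg m⁻⁴
  54–58 m: Δρ/Δz = 0.089/4 = 0.022 kg m⁻⁴
The largest gradient is in the 44–54 m interval — the pycnocline.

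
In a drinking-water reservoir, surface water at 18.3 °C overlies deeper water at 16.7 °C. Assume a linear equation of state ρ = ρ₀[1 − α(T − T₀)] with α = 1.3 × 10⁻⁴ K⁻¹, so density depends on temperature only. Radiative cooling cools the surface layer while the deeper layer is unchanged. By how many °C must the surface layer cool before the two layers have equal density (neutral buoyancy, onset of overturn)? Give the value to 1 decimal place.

With temperature the only control, equal density requires T_surf′ = T_deep.
T_surf′ = 16.7 °C.
Cooling required: 18.3 − 16.7 = 1.6 °C.

1.6 °C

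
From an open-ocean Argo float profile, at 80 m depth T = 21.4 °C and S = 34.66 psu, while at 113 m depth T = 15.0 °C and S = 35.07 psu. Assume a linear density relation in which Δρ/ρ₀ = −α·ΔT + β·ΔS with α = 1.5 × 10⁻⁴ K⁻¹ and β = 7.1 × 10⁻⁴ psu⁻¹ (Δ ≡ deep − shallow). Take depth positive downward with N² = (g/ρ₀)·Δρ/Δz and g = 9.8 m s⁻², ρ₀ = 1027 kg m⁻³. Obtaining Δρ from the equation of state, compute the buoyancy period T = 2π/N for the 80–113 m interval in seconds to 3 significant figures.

ΔT = -6.4 K, ΔS = +0.41 psu (deep − shallow).
Δρ/ρ₀ = −αΔT + βΔS = 9.60 × 10⁻⁴ + 2.911 × 10⁻⁴ = 1.2511 × 10⁻³, so Δρ ≈ 1.285 kg m⁻³.
N² = (g/ρ₀)·Δρ/Δz = g·(Δρ/ρ₀)/Δz = 9.8 × 1.2511 × 10⁻³ / 33 = 3.7154 × 10⁻⁴ s⁻².
N = √(3.7154 × 10⁻⁴) = 0.019275 rad s⁻¹ → T = 2π/N = 325.98 s ≈ 326 s.

326 s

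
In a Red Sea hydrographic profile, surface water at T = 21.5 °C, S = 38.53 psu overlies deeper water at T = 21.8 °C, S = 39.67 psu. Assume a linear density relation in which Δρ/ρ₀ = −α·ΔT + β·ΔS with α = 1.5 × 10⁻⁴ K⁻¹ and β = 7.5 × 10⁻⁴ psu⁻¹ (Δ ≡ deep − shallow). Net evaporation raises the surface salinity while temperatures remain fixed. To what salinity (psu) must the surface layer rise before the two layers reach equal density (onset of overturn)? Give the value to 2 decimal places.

Neutral buoyancy requires −α(T_deep − T_surf) + β(S_deep − S_surf′) = 0.
S_surf′ = S_deep − (α/β)·ΔT = 39.67 − (1.5 × 10⁻⁴/7.5 × 10⁻⁴)·(+0.3) = 39.6100 psu.
Increase required: 39.6100 − 38.53 = 1.0800 psu.

39.61 psu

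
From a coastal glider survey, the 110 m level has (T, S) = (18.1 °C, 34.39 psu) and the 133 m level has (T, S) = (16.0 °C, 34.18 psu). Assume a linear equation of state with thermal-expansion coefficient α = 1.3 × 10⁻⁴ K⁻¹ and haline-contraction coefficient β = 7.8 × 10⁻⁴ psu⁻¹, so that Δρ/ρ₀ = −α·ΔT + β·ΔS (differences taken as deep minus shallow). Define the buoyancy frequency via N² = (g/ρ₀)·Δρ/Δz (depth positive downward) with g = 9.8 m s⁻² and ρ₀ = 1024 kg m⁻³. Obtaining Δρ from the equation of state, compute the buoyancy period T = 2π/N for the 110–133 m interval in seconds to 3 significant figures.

921 s

ΔT = -2.1 K, ΔS = -0.21 psu (deep − shallow).
Δρ/ρ₀ = −αΔT + βΔS = 2.73 × 10⁻⁴ − 1.638 × 10⁻⁴ = 1.092 × 10⁻⁴, so Δρ ≈ 0.1118 kg m⁻³.
N² = (g/ρ₀)·Δρ/Δz = g·(Δρ/ρ₀)/Δz = 9.8 × 1.092 × 10⁻⁴ / 23 = 4.6529 × 10⁻⁵ s⁻².
N = √(4.6529 × 10⁻⁵) = 6.8212 × 10⁻³ rad s⁻¹ → T = 2π/N = 921.13 s ≈ 921 s.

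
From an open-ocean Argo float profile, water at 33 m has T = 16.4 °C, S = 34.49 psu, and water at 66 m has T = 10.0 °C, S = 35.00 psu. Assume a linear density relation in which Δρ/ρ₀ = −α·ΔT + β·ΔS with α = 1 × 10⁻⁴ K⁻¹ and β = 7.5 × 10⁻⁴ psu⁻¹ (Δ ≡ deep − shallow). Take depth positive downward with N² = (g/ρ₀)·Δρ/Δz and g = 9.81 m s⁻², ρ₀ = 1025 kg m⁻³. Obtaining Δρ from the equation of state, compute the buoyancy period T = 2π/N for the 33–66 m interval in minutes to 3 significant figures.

ΔT = -6.4 K, ΔS = +0.51 psu (deep − shallow).
Δρ/ρ₀ = −αΔT + βΔS = 6.40 × 10⁻⁴ + 3.825 × 10⁻⁴ = 1.0225 × 10⁻³, so Δρ ≈ 1.048 kg m⁻³.
N² = (g/ρ₀)·Δρ/Δz = g·(Δρ/ρ₀)/Δz = 9.81 × 1.0225 × 10⁻³ / 33 = 3.0396 × 10⁻⁴ s⁻².
N = √(3.0396 × 10⁻⁴) = 0.017434 rad s⁻¹ → T = 2π/N = 360.40 s = 6.0067 min ≈ 6.01 min.

6.01 min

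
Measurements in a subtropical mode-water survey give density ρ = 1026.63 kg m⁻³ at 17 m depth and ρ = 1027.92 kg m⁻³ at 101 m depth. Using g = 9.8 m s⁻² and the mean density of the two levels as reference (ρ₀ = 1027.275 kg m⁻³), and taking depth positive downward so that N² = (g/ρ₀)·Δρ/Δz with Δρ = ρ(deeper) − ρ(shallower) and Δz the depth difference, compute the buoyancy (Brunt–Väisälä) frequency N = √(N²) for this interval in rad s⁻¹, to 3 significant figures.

Δρ = 1027.92 − 1026.63 = 1.29 kg m⁻³ over Δz = 101 − 17 = 84 m.
N² = (9.8/1027.275) × (1.29/84) = 1.4650 × 10⁻⁴ s⁻².
N = √(1.4650 × 10⁻⁴) = 0.012104 rad s⁻¹ ≈ 0.0121 rad s⁻¹.
Since Δρ > 0 the layer is stably stratified.

0.0121 rad s⁻¹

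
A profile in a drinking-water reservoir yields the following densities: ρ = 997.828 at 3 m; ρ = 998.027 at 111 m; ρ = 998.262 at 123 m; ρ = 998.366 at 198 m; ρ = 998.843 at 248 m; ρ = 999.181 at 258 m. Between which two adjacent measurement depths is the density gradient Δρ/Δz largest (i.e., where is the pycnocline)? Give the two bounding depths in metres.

Compute the density gradient over each adjacent pair:
  3–111 m: Δρ/Δz = 0.199/108 = 1.8 × 10⁻³ kg m⁻⁴
  111–123 m: Δρ/Δz = 0.235/12 = 0.020 kg m⁻⁴
  123–198 m: Δρ/Δz = 0.104/75 = 1.4 × 10⁻³ kg m⁻⁴
  198–248 m: Δρ/Δz = 0.477/50 = 9.5 × 10⁻³ kg m⁻⁴
  248–258 m: Δρ/Δz = 0.338/10 = 0.034 kg m⁻⁴
The largest gradient is in the 248–258 m interval — the pycnocline.

248–258 m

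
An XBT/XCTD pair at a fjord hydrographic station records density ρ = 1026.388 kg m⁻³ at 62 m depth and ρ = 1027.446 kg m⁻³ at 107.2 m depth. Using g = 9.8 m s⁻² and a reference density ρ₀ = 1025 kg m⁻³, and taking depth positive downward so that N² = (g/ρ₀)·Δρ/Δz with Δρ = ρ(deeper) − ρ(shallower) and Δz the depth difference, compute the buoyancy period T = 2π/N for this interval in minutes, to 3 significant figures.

Δρ = 1027.446 − 1026.388 = 1.058 kg m⁻³ over Δz = 107.2 − 62 = 45.2 m.
N² = (9.8/1025) × (1.058/45.2) = 2.2379 × 10⁻⁴ s⁻².
N = √(2.2379 × 10⁻⁴) = 0.014960 rad s⁻¹, so T = 2π/N = 420.00 s = 7.0000 min ≈ 7.00 min.

7.00 min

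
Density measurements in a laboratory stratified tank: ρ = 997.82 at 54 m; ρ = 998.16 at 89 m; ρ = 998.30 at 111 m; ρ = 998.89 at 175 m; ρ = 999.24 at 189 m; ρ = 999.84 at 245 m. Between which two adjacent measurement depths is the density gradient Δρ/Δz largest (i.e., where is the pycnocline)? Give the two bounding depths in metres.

Compute the density gradient over each adjacent pair:
  54–89 m: Δρ/Δz = 0.34/35 = 9.7 × 10⁻³ kg m⁻⁴
  89–111 m: Δρ/Δz = 0.14/22 = 6.4 × 10⁻³ kg m⁻⁴
  111–175 m: Δρ/Δz = 0.59/64 = 9.2 × 10⁻³ kg m⁻⁴
  175–189 m: Δρ/Δz = 0.35/14 = 0.025 kg m⁻⁴
  189–245 m: Δρ/Δz = 0.60/56 = 0.011 kg m⁻⁴
The largest gradient is in the 175–189 m interval — the pycnocline.

175–189 m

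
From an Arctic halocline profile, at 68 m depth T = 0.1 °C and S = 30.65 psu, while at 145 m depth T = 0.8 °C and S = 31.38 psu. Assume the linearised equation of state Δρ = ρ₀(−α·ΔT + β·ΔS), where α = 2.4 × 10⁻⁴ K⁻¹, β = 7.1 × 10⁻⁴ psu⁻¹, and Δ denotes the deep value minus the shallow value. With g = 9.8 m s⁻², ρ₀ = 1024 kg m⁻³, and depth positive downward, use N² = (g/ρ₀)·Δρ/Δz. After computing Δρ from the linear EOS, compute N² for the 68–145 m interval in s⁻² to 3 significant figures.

ΔT = +0.7 K, ΔS = +0.73 psu (deep − shallow).
Δρ/ρ₀ = −αΔT + βΔS = -1.68 × 10⁻⁴ + 5.183 × 10⁻⁴ = 3.503 × 10⁻⁴, so Δρ ≈ 0.3587 kg m⁻³.
N² = (g/ρ₀)·Δρ/Δz = g·(Δρ/ρ₀)/Δz = 9.8 × 3.503 × 10⁻⁴ / 77 = 4.4584 × 10⁻⁵ s⁻² ≈ 4.46 × 10⁻⁵ s⁻².

4.46 × 10⁻⁵ s⁻²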